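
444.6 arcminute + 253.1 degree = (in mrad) 1 arcminute = 0.00029088821 rad, so 444.6 arcminute = 444.6 * 0.00029088821 = 0.1293289 rad. 1 degree = 0.017453293 rad, so 253.1 degree = 253.1 * 0.017453293 = 4.4174283 rad. Sum: 0.1293289 + 4.4174283 = 4.5467572 rad. 1 mrad = 0.001 rad, so 4.5467572 rad = 4.5467572 / 0.001 = 4546.7572 mrad ≈ 4547 mrad (4 s.f.). Final answer: 4547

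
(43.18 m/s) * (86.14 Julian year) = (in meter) 1.174e+11. Check: 43.18 m/s is already in m/s. 1 Julian year = 31557600 s, so 86.14 Julian year = 86.14 * 31557600 = 2.7183717e+09 s. Combine: 43.18 m/s * 2.7183717e+09 s = 1.1737929e+11 m. 1.1737929e+11 m = 1.1737929e+11 meter ≈ 1.174e+11 meter (4 s.f.).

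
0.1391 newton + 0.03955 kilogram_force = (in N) 0.527. Check: 0.1391 newton = 0.1391 N. 1 kilogram_force = 9.80665 N, so 0.03955 kilogram_force = 0.03955 * 9.80665 = 0.38785301 N. Sum: 0.1391 + 0.38785301 = 0.52695301 N. Result: 0.52695301 N ≈ 0.527 N (4 s.f.).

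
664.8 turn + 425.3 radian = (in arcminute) 1.582e+07. Check: 1 turn = 6.2831853 rad, so 664.8 turn = 664.8 * 6.2831853 = 4177.0616 rad. 425.3 radian = 425.3 rad. Sum: 4177.0616 + 425.3 = 4602.3616 rad. 1 arcminute = 0.00029088821 rad, so 4602.3616 rad = 4602.3616 / 0.00029088821 = 15821754 arcminute ≈ 1.582e+07 arcminute (4 s.f.).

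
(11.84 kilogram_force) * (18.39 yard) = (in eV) 1.219e+22. Check: 1 kilogram_force = 9.80665 N, so 11.84 kilogram_force = 11.84 * 9.80665 = 116.11074 N. 1 yard = 0.9144 m, so 18.39 yard = 18.39 * 0.9144 = 16.815816 m. Combine: 116.11074 N * 16.815816 m = 1952.4968 J. 1 eV = 1.6021766e-19 J, so 1952.4968 J = 1952.4968 / 1.6021766e-19 = 1.2186526e+22 eV ≈ 1.219e+22 eV (4 s.f.).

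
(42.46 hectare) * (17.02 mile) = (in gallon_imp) 1 hectare = 10000 m^2, so 42.46 hectare = 42.46 * 10000 = 424600 m^2. 1 mile = 1609.344 m, so 17.02 mile = 17.02 * 1609.344 = 27391.035 m. Combine: 424600 m^2 * 27391.035 m = 1.1630233e+10 m^3. 1 gallon_imp = 0.00454609 m^3, so 1.1630233e+10 m^3 = 1.1630233e+10 / 0.00454609 = 2.5582937e+12 gallon_imp ≈ 2.558e+12 gallon_imp (4 s.f.). Final answer: 2.558e+12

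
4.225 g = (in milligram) 4225. Check: 1 g = 0.001 kg, so 4.225 g = 4.225 * 0.001 = 0.004225 kg. 1 milligram = 1e-06 kg, so 0.004225 kg = 0.004225 / 1e-06 = 4225 milligram.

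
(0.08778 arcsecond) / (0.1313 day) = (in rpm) 3.582e-10. Check: 1 arcsecond = 4.8481368e-06 rad, so 0.08778 arcsecond = 0.08778 * 4.8481368e-06 = 4.2556945e-07 rad. 1 day = 86400 s, so 0.1313 day = 0.1313 * 86400 = 11344.32 s. Combine: 4.2556945e-07 rad / 11344.32 s = 3.7513879e-11 rad/s. 1 rpm = 0.10471976 rad/s, so 3.7513879e-11 rad/s = 3.7513879e-11 / 0.10471976 = 3.5823116e-10 rpm ≈ 3.582e-10 rpm (4 s.f.).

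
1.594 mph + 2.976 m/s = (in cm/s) 368.9. Check: 1 mph = 0.44704 m/s, so 1.594 mph = 1.594 * 0.44704 = 0.71258176 m/s. 2.976 m/s is already in m/s. Sum: 0.71258176 + 2.976 = 3.6885818 m/s. 1 cm/s = 0.01 m/s, so 3.6885818 m/s = 3.6885818 / 0.01 = 368.85818 cm/s ≈ 368.9 cm/s (4 s.f.).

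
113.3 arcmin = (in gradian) 1 arcmin = 0.00029088821 rad, so 113.3 arcmin = 113.3 * 0.00029088821 = 0.032957634 rad. 1 gradian = 0.015707963 rad, so 0.032957634 rad = 0.032957634 / 0.015707963 = 2.0981481 gradian ≈ 2.098 gradian (4 s.f.). Final answer: 2.098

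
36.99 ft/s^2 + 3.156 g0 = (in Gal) 1 ft/s^2 = 0.3048 m/s^2, so 36.99 ft/s^2 = 36.99 * 0.3048 = 11.274552 m/s^2. 1 g0 = 9.80665 m/s^2, so 3.156 g0 = 3.156 * 9.80665 = 30.949787 m/s^2. Sum: 11.274552 + 30.949787 = 42.224339 m/s^2. 1 Gal = 0.01 m/s^2, so 42.224339 m/s^2 = 42.224339 / 0.01 = 4222.4339 Gal ≈ 4222 Gal (4 s.f.). Final answer: 4222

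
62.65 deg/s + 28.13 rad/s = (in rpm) 279.1. Check: 1 deg/s = 0.017453293 rad/s, so 62.65 deg/s = 62.65 * 0.017453293 = 1.0934488 rad/s. 28.13 rad/s is already in rad/s. Sum: 1.0934488 + 28.13 = 29.223449 rad/s. 1 rpm = 0.10471976 rad/s, so 29.223449 rad/s = 29.223449 / 0.10471976 = 279.06338 rpm ≈ 279.1 rpm (4 s.f.).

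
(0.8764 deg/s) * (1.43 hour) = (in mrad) 7.874e+04. Check: 1 deg/s = 0.017453293 rad/s, so 0.8764 deg/s = 0.8764 * 0.017453293 = 0.015296066 rad/s. 1 hour = 3600 s, so 1.43 hour = 1.43 * 3600 = 5148 s. Combine: 0.015296066 rad/s * 5148 s = 78.744146 rad. 1 mrad = 0.001 rad, so 78.744146 rad = 78.744146 / 0.001 = 78744.146 mrad ≈ 7.874e+04 mrad (4 s.f.).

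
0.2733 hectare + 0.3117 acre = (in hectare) 1 hectare = 10000 m^2, so 0.2733 hectare = 0.2733 * 10000 = 2733 m^2. 1 acre = 4046.8564 m^2, so 0.3117 acre = 0.3117 * 4046.8564 = 1261.4051 m^2. Sum: 2733 + 1261.4051 = 3994.4051 m^2. 1 hectare = 10000 m^2, so 3994.4051 m^2 = 3994.4051 / 10000 = 0.39944051 hectare ≈ 0.3994 hectare (4 s.f.). Final answer: 0.3994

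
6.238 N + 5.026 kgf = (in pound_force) 6.238 N is already in N. 1 kgf = 9.80665 N, so 5.026 kgf = 5.026 * 9.80665 = 49.288223 N. Sum: 6.238 + 49.288223 = 55.526223 N. 1 pound_force = 4.4482216 N, so 55.526223 N = 55.526223 / 4.4482216 = 12.482791 pound_force ≈ 12.48 pound_force (4 s.f.). Final answer: 12.48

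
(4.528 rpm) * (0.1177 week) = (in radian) 1 rpm = 0.10471976 rad/s, so 4.528 rpm = 4.528 * 0.10471976 = 0.47417105 rad/s. 1 week = 604800 s, so 0.1177 week = 0.1177 * 604800 = 71184.96 s. Combine: 0.47417105 rad/s * 71184.96 s = 33753.847 rad. 33753.847 rad = 33753.847 radian ≈ 3.375e+04 radian (4 s.f.). Final answer: 3.375e+04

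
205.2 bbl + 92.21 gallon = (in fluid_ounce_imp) 1 bbl = 0.15898729 m^3, so 205.2 bbl = 205.2 * 0.15898729 = 32.624193 m^3. 1 gallon = 0.0037854118 m^3, so 92.21 gallon = 92.21 * 0.0037854118 = 0.34905282 m^3. Sum: 32.624193 + 0.34905282 = 32.973246 m^3. 1 fluid_ounce_imp = 2.8413063e-05 m^3, so 32.973246 m^3 = 32.973246 / 2.8413063e-05 = 1160496 fluid_ounce_imp ≈ 1.16e+06 fluid_ounce_imp (4 s.f.). Final answer: 1.16e+06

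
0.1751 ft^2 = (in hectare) 1.627e-06. Check: 1 ft^2 = 0.09290304 m^2, so 0.1751 ft^2 = 0.1751 * 0.09290304 = 0.016267322 m^2. 1 hectare = 10000 m^2, so 0.016267322 m^2 = 0.016267322 / 10000 = 1.6267322e-06 hectare ≈ 1.627e-06 hectare (4 s.f.).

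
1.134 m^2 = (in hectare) 1 hectare = 10000 m^2, so 1.134 m^2 = 1.134 / 10000 = 0.0001134 hectare. Final answer: 0.0001134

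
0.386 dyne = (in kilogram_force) 3.936e-07. Check: 1 dyne = 1e-05 N, so 0.386 dyne = 0.386 * 1e-05 = 3.86e-06 N. 1 kilogram_force = 9.80665 N, so 3.86e-06 N = 3.86e-06 / 9.80665 = 3.9361046e-07 kilogram_force ≈ 3.936e-07 kilogram_force (4 s.f.).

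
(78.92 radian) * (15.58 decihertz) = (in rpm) 1174. Check: 78.92 radian = 78.92 rad. 1 decihertz = 0.1 Hz, so 15.58 decihertz = 15.58 * 0.1 = 1.558 Hz. Combine: 78.92 rad * 1.558 Hz = 122.95736 rad/s. 1 rpm = 0.10471976 rad/s, so 122.95736 rad/s = 122.95736 / 0.10471976 = 1174.1563 rpm ≈ 1174 rpm (4 s.f.).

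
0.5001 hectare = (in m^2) 5001. Check: 1 hectare = 10000 m^2, so 0.5001 hectare = 0.5001 * 10000 = 5001 m^2. Result: 5001 m^2.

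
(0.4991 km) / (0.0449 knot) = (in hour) 1 km = 1000 m, so 0.4991 km = 0.4991 * 1000 = 499.1 m. 1 knot = 0.51444444 m/s, so 0.0449 knot = 0.0449 * 0.51444444 = 0.023098556 m/s. Combine: 499.1 m / 0.023098556 m/s = 21607.412 s. 1 hour = 3600 s, so 21607.412 s = 21607.412 / 3600 = 6.0020588 hour ≈ 6.002 hour (4 s.f.). Final answer: 6.002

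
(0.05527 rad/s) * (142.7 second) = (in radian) 0.05527 rad/s is already in rad/s. 142.7 second = 142.7 s. Combine: 0.05527 rad/s * 142.7 s = 7.887029 rad. 7.887029 rad = 7.887029 radian ≈ 7.887 radian (4 s.f.). Final answer: 7.887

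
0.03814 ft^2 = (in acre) 8.756e-07. Check: 1 ft^2 = 0.09290304 m^2, so 0.03814 ft^2 = 0.03814 * 0.09290304 = 0.0035433219 m^2. 1 acre = 4046.8564 m^2, so 0.0035433219 m^2 = 0.0035433219 / 4046.8564 = 8.7557392e-07 acre ≈ 8.756e-07 acre (4 s.f.).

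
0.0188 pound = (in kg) 1 pound = 0.45359237 kg, so 0.0188 pound = 0.0188 * 0.45359237 = 0.0085275366 kg. Result: 0.0085275366 kg ≈ 0.008528 kg (4 s.f.). Final answer: 0.008528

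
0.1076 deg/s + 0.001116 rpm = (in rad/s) 0.001995. Check: 1 deg/s = 0.017453293 rad/s, so 0.1076 deg/s = 0.1076 * 0.017453293 = 0.0018779743 rad/s. 1 rpm = 0.10471976 rad/s, so 0.001116 rpm = 0.001116 * 0.10471976 = 0.00011686725 rad/s. Sum: 0.0018779743 + 0.00011686725 = 0.0019948415 rad/s. Result: 0.0019948415 rad/s ≈ 0.001995 rad/s (4 s.f.).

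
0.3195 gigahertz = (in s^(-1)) 1 gigahertz = 1e+09 Hz, so 0.3195 gigahertz = 0.3195 * 1e+09 = 3.195e+08 Hz. 3.195e+08 Hz = 3.195e+08 s^(-1). Final answer: 3.195e+08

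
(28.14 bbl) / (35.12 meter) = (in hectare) 1.274e-05. Check: 1 bbl = 0.15898729 m^3, so 28.14 bbl = 28.14 * 0.15898729 = 4.4739025 m^3. 35.12 meter = 35.12 m. Combine: 4.4739025 m^3 / 35.12 m = 0.12738902 m^2. 1 hectare = 10000 m^2, so 0.12738902 m^2 = 0.12738902 / 10000 = 1.2738902e-05 hectare ≈ 1.274e-05 hectare (4 s.f.).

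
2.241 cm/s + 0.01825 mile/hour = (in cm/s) 1 cm/s = 0.01 m/s, so 2.241 cm/s = 2.241 * 0.01 = 0.02241 m/s. 1 mile/hour = 0.44704 m/s, so 0.01825 mile/hour = 0.01825 * 0.44704 = 0.00815848 m/s. Sum: 0.02241 + 0.00815848 = 0.03056848 m/s. 1 cm/s = 0.01 m/s, so 0.03056848 m/s = 0.03056848 / 0.01 = 3.056848 cm/s ≈ 3.057 cm/s (4 s.f.). Final answer: 3.057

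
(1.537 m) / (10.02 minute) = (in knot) 1.537 m is already in m. 1 minute = 60 s, so 10.02 minute = 10.02 * 60 = 601.2 s. Combine: 1.537 m / 601.2 s = 0.0025565536 m/s. 1 knot = 0.51444444 m/s, so 0.0025565536 m/s = 0.0025565536 / 0.51444444 = 0.0049695426 knot ≈ 0.00497 knot (4 s.f.). Final answer: 0.00497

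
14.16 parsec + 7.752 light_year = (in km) 5.103e+14. Check: 1 parsec = 3.0856776e+16 m, so 14.16 parsec = 14.16 * 3.0856776e+16 = 4.3693195e+17 m. 1 light_year = 9.4607305e+15 m, so 7.752 light_year = 7.752 * 9.4607305e+15 = 7.3339583e+16 m. Sum: 4.3693195e+17 + 7.3339583e+16 = 5.1027153e+17 m. 1 km = 1000 m, so 5.1027153e+17 m = 5.1027153e+17 / 1000 = 5.1027153e+14 km ≈ 5.103e+14 km (4 s.f.).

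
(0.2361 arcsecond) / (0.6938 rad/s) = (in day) 1 arcsecond = 4.8481368e-06 rad, so 0.2361 arcsecond = 0.2361 * 4.8481368e-06 = 1.1446451e-06 rad. 0.6938 rad/s is already in rad/s. Combine: 1.1446451e-06 rad / 0.6938 rad/s = 1.64982e-06 s. 1 day = 86400 s, so 1.64982e-06 s = 1.64982e-06 / 86400 = 1.9095139e-11 day ≈ 1.91e-11 day (4 s.f.). Final answer: 1.91e-11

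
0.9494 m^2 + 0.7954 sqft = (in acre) 0.0002529. Check: 0.9494 m^2 is already in m^2. 1 sqft = 0.09290304 m^2, so 0.7954 sqft = 0.7954 * 0.09290304 = 0.073895078 m^2. Sum: 0.9494 + 0.073895078 = 1.0232951 m^2. 1 acre = 4046.8564 m^2, so 1.0232951 m^2 = 1.0232951 / 4046.8564 = 0.00025286172 acre ≈ 0.0002529 acre (4 s.f.).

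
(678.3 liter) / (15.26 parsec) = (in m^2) 1 liter = 0.001 m^3, so 678.3 liter = 678.3 * 0.001 = 0.6783 m^3. 1 parsec = 3.0856776e+16 m, so 15.26 parsec = 15.26 * 3.0856776e+16 = 4.708744e+17 m. Combine: 0.6783 m^3 / 4.708744e+17 m = 1.4405115e-18 m^2. Result: 1.4405115e-18 m^2 ≈ 1.441e-18 m^2 (4 s.f.). Final answer: 1.441e-18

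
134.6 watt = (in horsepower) 0.1805. Check: 134.6 watt = 134.6 W. 1 horsepower = 745.69987 W, so 134.6 W = 134.6 / 745.69987 = 0.18050157 horsepower ≈ 0.1805 horsepower (4 s.f.).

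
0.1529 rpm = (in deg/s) 0.9174. Check: 1 rpm = 0.10471976 rad/s, so 0.1529 rpm = 0.1529 * 0.10471976 = 0.016011651 rad/s. 1 deg/s = 0.017453293 rad/s, so 0.016011651 rad/s = 0.016011651 / 0.017453293 = 0.9174 deg/s.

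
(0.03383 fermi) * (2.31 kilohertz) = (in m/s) 1 fermi = 1e-15 m, so 0.03383 fermi = 0.03383 * 1e-15 = 3.383e-17 m. 1 kilohertz = 1000 Hz, so 2.31 kilohertz = 2.31 * 1000 = 2310 Hz. Combine: 3.383e-17 m * 2310 Hz = 7.81473e-14 m/s. Result: 7.81473e-14 m/s ≈ 7.815e-14 m/s (4 s.f.). Final answer: 7.815e-14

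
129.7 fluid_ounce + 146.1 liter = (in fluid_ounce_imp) 1 fluid_ounce = 2.957353e-05 m^3, so 129.7 fluid_ounce = 129.7 * 2.957353e-05 = 0.0038356868 m^3. 1 liter = 0.001 m^3, so 146.1 liter = 146.1 * 0.001 = 0.1461 m^3. Sum: 0.0038356868 + 0.1461 = 0.14993569 m^3. 1 fluid_ounce_imp = 2.8413063e-05 m^3, so 0.14993569 m^3 = 0.14993569 / 2.8413063e-05 = 5276.9985 fluid_ounce_imp ≈ 5277 fluid_ounce_imp (4 s.f.). Final answer: 5277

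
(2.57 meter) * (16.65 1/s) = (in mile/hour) 2.57 meter = 2.57 m. 16.65 1/s = 16.65 Hz. Combine: 2.57 m * 16.65 Hz = 42.7905 m/s. 1 mile/hour = 0.44704 m/s, so 42.7905 m/s = 42.7905 / 0.44704 = 95.719622 mile/hour ≈ 95.72 mile/hour (4 s.f.). Final answer: 95.72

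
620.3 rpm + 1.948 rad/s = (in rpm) 638.9. Check: 1 rpm = 0.10471976 rad/s, so 620.3 rpm = 620.3 * 0.10471976 = 64.957664 rad/s. 1.948 rad/s is already in rad/s. Sum: 64.957664 + 1.948 = 66.905664 rad/s. 1 rpm = 0.10471976 rad/s, so 66.905664 rad/s = 66.905664 / 0.10471976 = 638.90203 rpm ≈ 638.9 rpm (4 s.f.).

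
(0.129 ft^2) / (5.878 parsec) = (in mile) 1 ft^2 = 0.09290304 m^2, so 0.129 ft^2 = 0.129 * 0.09290304 = 0.011984492 m^2. 1 parsec = 3.0856776e+16 m, so 5.878 parsec = 5.878 * 3.0856776e+16 = 1.8137613e+17 m. Combine: 0.011984492 m^2 / 1.8137613e+17 m = 6.6075356e-20 m. 1 mile = 1609.344 m, so 6.6075356e-20 m = 6.6075356e-20 / 1609.344 = 4.1057322e-23 mile ≈ 4.106e-23 mile (4 s.f.). Final answer: 4.106e-23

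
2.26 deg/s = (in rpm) 0.3767. Check: 1 deg/s = 0.017453293 rad/s, so 2.26 deg/s = 2.26 * 0.017453293 = 0.039444441 rad/s. 1 rpm = 0.10471976 rad/s, so 0.039444441 rad/s = 0.039444441 / 0.10471976 = 0.37666667 rpm ≈ 0.3767 rpm (4 s.f.).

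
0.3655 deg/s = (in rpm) 0.06092. Check: 1 deg/s = 0.017453293 rad/s, so 0.3655 deg/s = 0.3655 * 0.017453293 = 0.0063791784 rad/s. 1 rpm = 0.10471976 rad/s, so 0.0063791784 rad/s = 0.0063791784 / 0.10471976 = 0.060916667 rpm ≈ 0.06092 rpm (4 s.f.).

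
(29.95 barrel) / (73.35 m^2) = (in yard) 1 barrel = 0.15898729 m^3, so 29.95 barrel = 29.95 * 0.15898729 = 4.7616695 m^3. 73.35 m^2 is already in m^2. Combine: 4.7616695 m^3 / 73.35 m^2 = 0.064917103 m. 1 yard = 0.9144 m, so 0.064917103 m = 0.064917103 / 0.9144 = 0.070994207 yard ≈ 0.07099 yard (4 s.f.). Final answer: 0.07099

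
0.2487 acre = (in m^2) 1 acre = 4046.8564 m^2, so 0.2487 acre = 0.2487 * 4046.8564 = 1006.4532 m^2. Result: 1006.4532 m^2 ≈ 1006 m^2 (4 s.f.). Final answer: 1006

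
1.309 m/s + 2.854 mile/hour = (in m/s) 1.309 m/s is already in m/s. 1 mile/hour = 0.44704 m/s, so 2.854 mile/hour = 2.854 * 0.44704 = 1.2758522 m/s. Sum: 1.309 + 1.2758522 = 2.5848522 m/s. Result: 2.5848522 m/s ≈ 2.585 m/s (4 s.f.). Final answer: 2.585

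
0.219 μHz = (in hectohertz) 1 μHz = 1e-06 Hz, so 0.219 μHz = 0.219 * 1e-06 = 2.19e-07 Hz. 1 hectohertz = 100 Hz, so 2.19e-07 Hz = 2.19e-07 / 100 = 2.19e-09 hectohertz. Final answer: 2.19e-09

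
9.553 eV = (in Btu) 1 eV = 1.6021766e-19 J, so 9.553 eV = 9.553 * 1.6021766e-19 = 1.5305593e-18 J. 1 Btu = 1055.0559 J, so 1.5305593e-18 J = 1.5305593e-18 / 1055.0559 = 1.4506903e-21 Btu ≈ 1.451e-21 Btu (4 s.f.). Final answer: 1.451e-21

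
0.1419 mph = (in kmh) 1 mph = 0.44704 m/s, so 0.1419 mph = 0.1419 * 0.44704 = 0.063434976 m/s. 1 kmh = 0.27777778 m/s, so 0.063434976 m/s = 0.063434976 / 0.27777778 = 0.22836591 kmh ≈ 0.2284 kmh (4 s.f.). Final answer: 0.2284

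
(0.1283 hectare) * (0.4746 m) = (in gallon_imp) 1 hectare = 10000 m^2, so 0.1283 hectare = 0.1283 * 10000 = 1283 m^2. 0.4746 m is already in m. Combine: 1283 m^2 * 0.4746 m = 608.9118 m^3. 1 gallon_imp = 0.00454609 m^3, so 608.9118 m^3 = 608.9118 / 0.00454609 = 133941.87 gallon_imp ≈ 1.339e+05 gallon_imp (4 s.f.). Final answer: 1.339e+05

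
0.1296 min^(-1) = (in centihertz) 1 min^(-1) = 0.016666667 Hz, so 0.1296 min^(-1) = 0.1296 * 0.016666667 = 0.00216 Hz. 1 centihertz = 0.01 Hz, so 0.00216 Hz = 0.00216 / 0.01 = 0.216 centihertz. Final answer: 0.216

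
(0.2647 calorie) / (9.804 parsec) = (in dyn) 1 calorie = 4.184 J, so 0.2647 calorie = 0.2647 * 4.184 = 1.1075048 J. 1 parsec = 3.0856776e+16 m, so 9.804 parsec = 9.804 * 3.0856776e+16 = 3.0251983e+17 m. Combine: 1.1075048 J / 3.0251983e+17 m = 3.6609329e-18 N. 1 dyn = 1e-05 N, so 3.6609329e-18 N = 3.6609329e-18 / 1e-05 = 3.6609329e-13 dyn ≈ 3.661e-13 dyn (4 s.f.). Final answer: 3.661e-13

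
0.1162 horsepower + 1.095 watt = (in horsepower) 0.1177. Check: 1 horsepower = 745.69987 W, so 0.1162 horsepower = 0.1162 * 745.69987 = 86.650325 W. 1.095 watt = 1.095 W. Sum: 86.650325 + 1.095 = 87.745325 W. 1 horsepower = 745.69987 W, so 87.745325 W = 87.745325 / 745.69987 = 0.11766842 horsepower ≈ 0.1177 horsepower (4 s.f.).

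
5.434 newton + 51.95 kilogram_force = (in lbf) 5.434 newton = 5.434 N. 1 kilogram_force = 9.80665 N, so 51.95 kilogram_force = 51.95 * 9.80665 = 509.45547 N. Sum: 5.434 + 509.45547 = 514.88947 N. 1 lbf = 4.4482216 N, so 514.88947 N = 514.88947 / 4.4482216 = 115.75176 lbf ≈ 115.8 lbf (4 s.f.). Final answer: 115.8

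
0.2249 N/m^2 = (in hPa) 0.002249. Check: 0.2249 N/m^2 = 0.2249 Pa. 1 hPa = 100 Pa, so 0.2249 Pa = 0.2249 / 100 = 0.002249 hPa.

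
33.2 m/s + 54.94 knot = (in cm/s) 6146. Check: 33.2 m/s is already in m/s. 1 knot = 0.51444444 m/s, so 54.94 knot = 54.94 * 0.51444444 = 28.263578 m/s. Sum: 33.2 + 28.263578 = 61.463578 m/s. 1 cm/s = 0.01 m/s, so 61.463578 m/s = 61.463578 / 0.01 = 6146.3578 cm/s ≈ 6146 cm/s (4 s.f.).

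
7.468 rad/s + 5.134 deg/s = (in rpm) 72.17. Check: 7.468 rad/s is already in rad/s. 1 deg/s = 0.017453293 rad/s, so 5.134 deg/s = 5.134 * 0.017453293 = 0.089605204 rad/s. Sum: 7.468 + 0.089605204 = 7.5576052 rad/s. 1 rpm = 0.10471976 rad/s, so 7.5576052 rad/s = 7.5576052 / 0.10471976 = 72.169814 rpm ≈ 72.17 rpm (4 s.f.).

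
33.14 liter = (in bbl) 1 liter = 0.001 m^3, so 33.14 liter = 33.14 * 0.001 = 0.03314 m^3. 1 bbl = 0.15898729 m^3, so 0.03314 m^3 = 0.03314 / 0.15898729 = 0.20844433 bbl ≈ 0.2084 bbl (4 s.f.). Final answer: 0.2084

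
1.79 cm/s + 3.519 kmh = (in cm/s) 1 cm/s = 0.01 m/s, so 1.79 cm/s = 1.79 * 0.01 = 0.0179 m/s. 1 kmh = 0.27777778 m/s, so 3.519 kmh = 3.519 * 0.27777778 = 0.9775 m/s. Sum: 0.0179 + 0.9775 = 0.9954 m/s. 1 cm/s = 0.01 m/s, so 0.9954 m/s = 0.9954 / 0.01 = 99.54 cm/s. Final answer: 99.54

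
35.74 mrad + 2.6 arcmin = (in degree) 2.091. Check: 1 mrad = 0.001 rad, so 35.74 mrad = 35.74 * 0.001 = 0.03574 rad. 1 arcmin = 0.00029088821 rad, so 2.6 arcmin = 2.6 * 0.00029088821 = 0.00075630934 rad. Sum: 0.03574 + 0.00075630934 = 0.036496309 rad. 1 degree = 0.017453293 rad, so 0.036496309 rad = 0.036496309 / 0.017453293 = 2.0910845 degree ≈ 2.091 degree (4 s.f.).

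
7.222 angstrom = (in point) 2.047e-06. Check: 1 angstrom = 1e-10 m, so 7.222 angstrom = 7.222 * 1e-10 = 7.222e-10 m. 1 point = 0.00035277778 m, so 7.222e-10 m = 7.222e-10 / 0.00035277778 = 2.0471811e-06 point ≈ 2.047e-06 point (4 s.f.).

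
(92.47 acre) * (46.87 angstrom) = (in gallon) 0.4633. Check: 1 acre = 4046.8564 m^2, so 92.47 acre = 92.47 * 4046.8564 = 374212.81 m^2. 1 angstrom = 1e-10 m, so 46.87 angstrom = 46.87 * 1e-10 = 4.687e-09 m. Combine: 374212.81 m^2 * 4.687e-09 m = 0.0017539355 m^3. 1 gallon = 0.0037854118 m^3, so 0.0017539355 m^3 = 0.0017539355 / 0.0037854118 = 0.46334073 gallon ≈ 0.4633 gallon (4 s.f.).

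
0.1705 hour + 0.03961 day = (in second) 1 hour = 3600 s, so 0.1705 hour = 0.1705 * 3600 = 613.8 s. 1 day = 86400 s, so 0.03961 day = 0.03961 * 86400 = 3422.304 s. Sum: 613.8 + 3422.304 = 4036.104 s. 4036.104 s = 4036.104 second ≈ 4036 second (4 s.f.). Final answer: 4036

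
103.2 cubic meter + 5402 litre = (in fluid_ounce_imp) 103.2 cubic meter = 103.2 m^3. 1 litre = 0.001 m^3, so 5402 litre = 5402 * 0.001 = 5.402 m^3. Sum: 103.2 + 5.402 = 108.602 m^3. 1 fluid_ounce_imp = 2.8413063e-05 m^3, so 108.602 m^3 = 108.602 / 2.8413063e-05 = 3822256 fluid_ounce_imp ≈ 3.822e+06 fluid_ounce_imp (4 s.f.). Final answer: 3.822e+06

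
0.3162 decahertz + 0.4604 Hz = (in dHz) 36.22. Check: 1 decahertz = 10 Hz, so 0.3162 decahertz = 0.3162 * 10 = 3.162 Hz. 0.4604 Hz is already in Hz. Sum: 3.162 + 0.4604 = 3.6224 Hz. 1 dHz = 0.1 Hz, so 3.6224 Hz = 3.6224 / 0.1 = 36.224 dHz ≈ 36.22 dHz (4 s.f.).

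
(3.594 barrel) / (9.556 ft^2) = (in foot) 1 barrel = 0.15898729 m^3, so 3.594 barrel = 3.594 * 0.15898729 = 0.57140034 m^3. 1 ft^2 = 0.09290304 m^2, so 9.556 ft^2 = 9.556 * 0.09290304 = 0.88778145 m^2. Combine: 0.57140034 m^3 / 0.88778145 m^2 = 0.64362726 m. 1 foot = 0.3048 m, so 0.64362726 m = 0.64362726 / 0.3048 = 2.111638 foot ≈ 2.112 foot (4 s.f.). Final answer: 2.112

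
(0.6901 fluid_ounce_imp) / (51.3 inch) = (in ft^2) 0.000162. Check: 1 fluid_ounce_imp = 2.8413063e-05 m^3, so 0.6901 fluid_ounce_imp = 0.6901 * 2.8413063e-05 = 1.9607854e-05 m^3. 1 inch = 0.0254 m, so 51.3 inch = 51.3 * 0.0254 = 1.30302 m. Combine: 1.9607854e-05 m^3 / 1.30302 m = 1.5048007e-05 m^2. 1 ft^2 = 0.09290304 m^2, so 1.5048007e-05 m^2 = 1.5048007e-05 / 0.09290304 = 0.0001619754 ft^2 ≈ 0.000162 ft^2 (4 s.f.).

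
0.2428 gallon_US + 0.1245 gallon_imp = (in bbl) 1 gallon_US = 0.0037854118 m^3, so 0.2428 gallon_US = 0.2428 * 0.0037854118 = 0.00091909798 m^3. 1 gallon_imp = 0.00454609 m^3, so 0.1245 gallon_imp = 0.1245 * 0.00454609 = 0.0005659882 m^3. Sum: 0.00091909798 + 0.0005659882 = 0.0014850862 m^3. 1 bbl = 0.15898729 m^3, so 0.0014850862 m^3 = 0.0014850862 / 0.15898729 = 0.0093409111 bbl ≈ 0.009341 bbl (4 s.f.). Final answer: 0.009341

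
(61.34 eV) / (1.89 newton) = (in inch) 2.047e-16. Check: 1 eV = 1.6021766e-19 J, so 61.34 eV = 61.34 * 1.6021766e-19 = 9.8277515e-18 J. 1.89 newton = 1.89 N. Combine: 9.8277515e-18 J / 1.89 N = 5.1998685e-18 m. 1 inch = 0.0254 m, so 5.1998685e-18 m = 5.1998685e-18 / 0.0254 = 2.0471923e-16 inch ≈ 2.047e-16 inch (4 s.f.).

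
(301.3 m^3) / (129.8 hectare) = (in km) 301.3 m^3 is already in m^3. 1 hectare = 10000 m^2, so 129.8 hectare = 129.8 * 10000 = 1298000 m^2. Combine: 301.3 m^3 / 1298000 m^2 = 0.00023212635 m. 1 km = 1000 m, so 0.00023212635 m = 0.00023212635 / 1000 = 2.3212635e-07 km ≈ 2.321e-07 km (4 s.f.). Final answer: 2.321e-07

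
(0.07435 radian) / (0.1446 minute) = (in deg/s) 0.491. Check: 0.07435 radian = 0.07435 rad. 1 minute = 60 s, so 0.1446 minute = 0.1446 * 60 = 8.676 s. Combine: 0.07435 rad / 8.676 s = 0.0085696173 rad/s. 1 deg/s = 0.017453293 rad/s, so 0.0085696173 rad/s = 0.0085696173 / 0.017453293 = 0.49100291 deg/s ≈ 0.491 deg/s (4 s.f.).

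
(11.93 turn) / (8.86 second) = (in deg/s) 484.7. Check: 1 turn = 6.2831853 rad, so 11.93 turn = 11.93 * 6.2831853 = 74.958401 rad. 8.86 second = 8.86 s. Combine: 74.958401 rad / 8.86 s = 8.4603161 rad/s. 1 deg/s = 0.017453293 rad/s, so 8.4603161 rad/s = 8.4603161 / 0.017453293 = 484.74041 deg/s ≈ 484.7 deg/s (4 s.f.).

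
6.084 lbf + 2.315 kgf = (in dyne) 4.977e+06. Check: 1 lbf = 4.4482216 N, so 6.084 lbf = 6.084 * 4.4482216 = 27.06298 N. 1 kgf = 9.80665 N, so 2.315 kgf = 2.315 * 9.80665 = 22.702395 N. Sum: 27.06298 + 22.702395 = 49.765375 N. 1 dyne = 1e-05 N, so 49.765375 N = 49.765375 / 1e-05 = 4976537.5 dyne ≈ 4.977e+06 dyne (4 s.f.).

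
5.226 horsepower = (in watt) 1 horsepower = 745.69987 W, so 5.226 horsepower = 5.226 * 745.69987 = 3897.0275 W. 3897.0275 W = 3897.0275 watt ≈ 3897 watt (4 s.f.). Final answer: 3897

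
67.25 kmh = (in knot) 1 kmh = 0.27777778 m/s, so 67.25 kmh = 67.25 * 0.27777778 = 18.680556 m/s. 1 knot = 0.51444444 m/s, so 18.680556 m/s = 18.680556 / 0.51444444 = 36.312095 knot ≈ 36.31 knot (4 s.f.). Final answer: 36.31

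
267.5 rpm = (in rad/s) 28.01. Check: 1 rpm = 0.10471976 rad/s, so 267.5 rpm = 267.5 * 0.10471976 = 28.012534 rad/s. Result: 28.012534 rad/s ≈ 28.01 rad/s (4 s.f.).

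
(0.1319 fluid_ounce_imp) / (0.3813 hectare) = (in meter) 1 fluid_ounce_imp = 2.8413063e-05 m^3, so 0.1319 fluid_ounce_imp = 0.1319 * 2.8413063e-05 = 3.7476829e-06 m^3. 1 hectare = 10000 m^2, so 0.3813 hectare = 0.3813 * 10000 = 3813 m^2. Combine: 3.7476829e-06 m^3 / 3813 m^2 = 9.828699e-10 m. 9.828699e-10 m = 9.828699e-10 meter ≈ 9.829e-10 meter (4 s.f.). Final answer: 9.829e-10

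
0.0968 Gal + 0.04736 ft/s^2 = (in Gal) 1 Gal = 0.01 m/s^2, so 0.0968 Gal = 0.0968 * 0.01 = 0.000968 m/s^2. 1 ft/s^2 = 0.3048 m/s^2, so 0.04736 ft/s^2 = 0.04736 * 0.3048 = 0.014435328 m/s^2. Sum: 0.000968 + 0.014435328 = 0.015403328 m/s^2. 1 Gal = 0.01 m/s^2, so 0.015403328 m/s^2 = 0.015403328 / 0.01 = 1.5403328 Gal ≈ 1.54 Gal (4 s.f.). Final answer: 1.54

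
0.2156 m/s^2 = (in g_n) 1 g_n = 9.80665 m/s^2, so 0.2156 m/s^2 = 0.2156 / 9.80665 = 0.021985082 g_n ≈ 0.02199 g_n (4 s.f.). Final answer: 0.02199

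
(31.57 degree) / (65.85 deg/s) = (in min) 1 degree = 0.017453293 rad, so 31.57 degree = 31.57 * 0.017453293 = 0.55100044 rad. 1 deg/s = 0.017453293 rad/s, so 65.85 deg/s = 65.85 * 0.017453293 = 1.1492993 rad/s. Combine: 0.55100044 rad / 1.1492993 rad/s = 0.47942293 s. 1 min = 60 s, so 0.47942293 s = 0.47942293 / 60 = 0.0079903822 min ≈ 0.00799 min (4 s.f.). Final answer: 0.00799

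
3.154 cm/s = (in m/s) 1 cm/s = 0.01 m/s, so 3.154 cm/s = 3.154 * 0.01 = 0.03154 m/s. Result: 0.03154 m/s. Final answer: 0.03154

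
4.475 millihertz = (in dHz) 0.04475. Check: 1 millihertz = 0.001 Hz, so 4.475 millihertz = 4.475 * 0.001 = 0.004475 Hz. 1 dHz = 0.1 Hz, so 0.004475 Hz = 0.004475 / 0.1 = 0.04475 dHz.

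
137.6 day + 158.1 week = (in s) 1 day = 86400 s, so 137.6 day = 137.6 * 86400 = 11888640 s. 1 week = 604800 s, so 158.1 week = 158.1 * 604800 = 95618880 s. Sum: 11888640 + 95618880 = 1.0750752e+08 s. Result: 1.0750752e+08 s ≈ 1.075e+08 s (4 s.f.). Final answer: 1.075e+08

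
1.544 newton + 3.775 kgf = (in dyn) 1.544 newton = 1.544 N. 1 kgf = 9.80665 N, so 3.775 kgf = 3.775 * 9.80665 = 37.020104 N. Sum: 1.544 + 37.020104 = 38.564104 N. 1 dyn = 1e-05 N, so 38.564104 N = 38.564104 / 1e-05 = 3856410.4 dyn ≈ 3.856e+06 dyn (4 s.f.). Final answer: 3.856e+06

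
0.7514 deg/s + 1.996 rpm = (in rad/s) 0.2221. Check: 1 deg/s = 0.017453293 rad/s, so 0.7514 deg/s = 0.7514 * 0.017453293 = 0.013114404 rad/s. 1 rpm = 0.10471976 rad/s, so 1.996 rpm = 1.996 * 0.10471976 = 0.20902063 rad/s. Sum: 0.013114404 + 0.20902063 = 0.22213504 rad/s. Result: 0.22213504 rad/s ≈ 0.2221 rad/s (4 s.f.).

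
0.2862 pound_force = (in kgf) 1 pound_force = 4.4482216 N, so 0.2862 pound_force = 0.2862 * 4.4482216 = 1.273081 N. 1 kgf = 9.80665 N, so 1.273081 N = 1.273081 / 9.80665 = 0.12981814 kgf ≈ 0.1298 kgf (4 s.f.). Final answer: 0.1298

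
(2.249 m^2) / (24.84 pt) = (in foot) 842. Check: 2.249 m^2 is already in m^2. 1 pt = 0.00035277778 m, so 24.84 pt = 24.84 * 0.00035277778 = 0.008763 m. Combine: 2.249 m^2 / 0.008763 m = 256.64727 m. 1 foot = 0.3048 m, so 256.64727 m = 256.64727 / 0.3048 = 842.01859 foot ≈ 842 foot (4 s.f.).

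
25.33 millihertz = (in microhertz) 2.533e+04. Check: 1 millihertz = 0.001 Hz, so 25.33 millihertz = 25.33 * 0.001 = 0.02533 Hz. 1 microhertz = 1e-06 Hz, so 0.02533 Hz = 0.02533 / 1e-06 = 25330 microhertz ≈ 2.533e+04 microhertz (4 s.f.).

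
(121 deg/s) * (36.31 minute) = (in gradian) 2.929e+05. Check: 1 deg/s = 0.017453293 rad/s, so 121 deg/s = 121 * 0.017453293 = 2.1118484 rad/s. 1 minute = 60 s, so 36.31 minute = 36.31 * 60 = 2178.6 s. Combine: 2.1118484 rad/s * 2178.6 s = 4600.8729 rad. 1 gradian = 0.015707963 rad, so 4600.8729 rad = 4600.8729 / 0.015707963 = 292900.67 gradian ≈ 2.929e+05 gradian (4 s.f.).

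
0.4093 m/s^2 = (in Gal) 1 Gal = 0.01 m/s^2, so 0.4093 m/s^2 = 0.4093 / 0.01 = 40.93 Gal. Final answer: 40.93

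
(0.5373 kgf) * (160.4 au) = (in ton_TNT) 1 kgf = 9.80665 N, so 0.5373 kgf = 0.5373 * 9.80665 = 5.269113 N. 1 au = 1.4959787e+11 m, so 160.4 au = 160.4 * 1.4959787e+11 = 2.3995498e+13 m. Combine: 5.269113 N * 2.3995498e+13 m = 1.2643499e+14 J. 1 ton_TNT = 4.184e+09 J, so 1.2643499e+14 J = 1.2643499e+14 / 4.184e+09 = 30218.689 ton_TNT ≈ 3.022e+04 ton_TNT (4 s.f.). Final answer: 3.022e+04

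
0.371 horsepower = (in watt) 276.7. Check: 1 horsepower = 745.69987 W, so 0.371 horsepower = 0.371 * 745.69987 = 276.65465 W. 276.65465 W = 276.65465 watt ≈ 276.7 watt (4 s.f.).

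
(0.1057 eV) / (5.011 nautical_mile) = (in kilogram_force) 1.861e-25. Check: 1 eV = 1.6021766e-19 J, so 0.1057 eV = 0.1057 * 1.6021766e-19 = 1.6935007e-20 J. 1 nautical_mile = 1852 m, so 5.011 nautical_mile = 5.011 * 1852 = 9280.372 m. Combine: 1.6935007e-20 J / 9280.372 m = 1.8248198e-24 N. 1 kilogram_force = 9.80665 N, so 1.8248198e-24 N = 1.8248198e-24 / 9.80665 = 1.8607984e-25 kilogram_force ≈ 1.861e-25 kilogram_force (4 s.f.).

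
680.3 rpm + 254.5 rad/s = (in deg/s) 1.866e+04. Check: 1 rpm = 0.10471976 rad/s, so 680.3 rpm = 680.3 * 0.10471976 = 71.240849 rad/s. 254.5 rad/s is already in rad/s. Sum: 71.240849 + 254.5 = 325.74085 rad/s. 1 deg/s = 0.017453293 rad/s, so 325.74085 rad/s = 325.74085 / 0.017453293 = 18663.576 deg/s ≈ 1.866e+04 deg/s (4 s.f.).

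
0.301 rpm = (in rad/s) 0.03152. Check: 1 rpm = 0.10471976 rad/s, so 0.301 rpm = 0.301 * 0.10471976 = 0.031520646 rad/s. Result: 0.031520646 rad/s ≈ 0.03152 rad/s (4 s.f.).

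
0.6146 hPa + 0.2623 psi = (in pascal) 1870. Check: 1 hPa = 100 Pa, so 0.6146 hPa = 0.6146 * 100 = 61.46 Pa. 1 psi = 6894.7573 Pa, so 0.2623 psi = 0.2623 * 6894.7573 = 1808.4948 Pa. Sum: 61.46 + 1808.4948 = 1869.9548 Pa. 1869.9548 Pa = 1869.9548 pascal ≈ 1870 pascal (4 s.f.).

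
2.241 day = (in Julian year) 1 day = 86400 s, so 2.241 day = 2.241 * 86400 = 193622.4 s. 1 Julian year = 31557600 s, so 193622.4 s = 193622.4 / 31557600 = 0.0061355236 Julian year ≈ 0.006136 Julian year (4 s.f.). Final answer: 0.006136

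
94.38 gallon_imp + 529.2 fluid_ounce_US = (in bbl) 1 gallon_imp = 0.00454609 m^3, so 94.38 gallon_imp = 94.38 * 0.00454609 = 0.42905997 m^3. 1 fluid_ounce_US = 2.957353e-05 m^3, so 529.2 fluid_ounce_US = 529.2 * 2.957353e-05 = 0.015650312 m^3. Sum: 0.42905997 + 0.015650312 = 0.44471029 m^3. 1 bbl = 0.15898729 m^3, so 0.44471029 m^3 = 0.44471029 / 0.15898729 = 2.7971435 bbl ≈ 2.797 bbl (4 s.f.). Final answer: 2.797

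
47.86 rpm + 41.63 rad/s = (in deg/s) 2672. Check: 1 rpm = 0.10471976 rad/s, so 47.86 rpm = 47.86 * 0.10471976 = 5.0118875 rad/s. 41.63 rad/s is already in rad/s. Sum: 5.0118875 + 41.63 = 46.641887 rad/s. 1 deg/s = 0.017453293 rad/s, so 46.641887 rad/s = 46.641887 / 0.017453293 = 2672.3833 deg/s ≈ 2672 deg/s (4 s.f.).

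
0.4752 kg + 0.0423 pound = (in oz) 0.4752 kg is already in kg. 1 pound = 0.45359237 kg, so 0.0423 pound = 0.0423 * 0.45359237 = 0.019186957 kg. Sum: 0.4752 + 0.019186957 = 0.49438696 kg. 1 oz = 0.028349523 kg, so 0.49438696 kg = 0.49438696 / 0.028349523 = 17.438987 oz ≈ 17.44 oz (4 s.f.). Final answer: 17.44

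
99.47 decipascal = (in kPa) 0.009947. Check: 1 decipascal = 0.1 Pa, so 99.47 decipascal = 99.47 * 0.1 = 9.947 Pa. 1 kPa = 1000 Pa, so 9.947 Pa = 9.947 / 1000 = 0.009947 kPa.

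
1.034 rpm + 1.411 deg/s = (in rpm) 1.269. Check: 1 rpm = 0.10471976 rad/s, so 1.034 rpm = 1.034 * 0.10471976 = 0.10828023 rad/s. 1 deg/s = 0.017453293 rad/s, so 1.411 deg/s = 1.411 * 0.017453293 = 0.024626596 rad/s. Sum: 0.10828023 + 0.024626596 = 0.13290682 rad/s. 1 rpm = 0.10471976 rad/s, so 0.13290682 rad/s = 0.13290682 / 0.10471976 = 1.2691667 rpm ≈ 1.269 rpm (4 s.f.).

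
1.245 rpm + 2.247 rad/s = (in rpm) 22.7. Check: 1 rpm = 0.10471976 rad/s, so 1.245 rpm = 1.245 * 0.10471976 = 0.1303761 rad/s. 2.247 rad/s is already in rad/s. Sum: 0.1303761 + 2.247 = 2.3773761 rad/s. 1 rpm = 0.10471976 rad/s, so 2.3773761 rad/s = 2.3773761 / 0.10471976 = 22.702269 rpm ≈ 22.7 rpm (4 s.f.).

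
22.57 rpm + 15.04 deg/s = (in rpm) 25.08. Check: 1 rpm = 0.10471976 rad/s, so 22.57 rpm = 22.57 * 0.10471976 = 2.3635249 rad/s. 1 deg/s = 0.017453293 rad/s, so 15.04 deg/s = 15.04 * 0.017453293 = 0.26249752 rad/s. Sum: 2.3635249 + 0.26249752 = 2.6260224 rad/s. 1 rpm = 0.10471976 rad/s, so 2.6260224 rad/s = 2.6260224 / 0.10471976 = 25.076667 rpm ≈ 25.08 rpm (4 s.f.).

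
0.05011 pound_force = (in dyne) 1 pound_force = 4.4482216 N, so 0.05011 pound_force = 0.05011 * 4.4482216 = 0.22290039 N. 1 dyne = 1e-05 N, so 0.22290039 N = 0.22290039 / 1e-05 = 22290.039 dyne ≈ 2.229e+04 dyne (4 s.f.). Final answer: 2.229e+04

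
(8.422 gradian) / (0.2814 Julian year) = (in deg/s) 8.536e-07. Check: 1 gradian = 0.015707963 rad, so 8.422 gradian = 8.422 * 0.015707963 = 0.13229247 rad. 1 Julian year = 31557600 s, so 0.2814 Julian year = 0.2814 * 31557600 = 8880308.6 s. Combine: 0.13229247 rad / 8880308.6 s = 1.4897283e-08 rad/s. 1 deg/s = 0.017453293 rad/s, so 1.4897283e-08 rad/s = 1.4897283e-08 / 0.017453293 = 8.5355141e-07 deg/s ≈ 8.536e-07 deg/s (4 s.f.).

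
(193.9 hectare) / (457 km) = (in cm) 1 hectare = 10000 m^2, so 193.9 hectare = 193.9 * 10000 = 1939000 m^2. 1 km = 1000 m, so 457 km = 457 * 1000 = 457000 m. Combine: 1939000 m^2 / 457000 m = 4.2428884 m. 1 cm = 0.01 m, so 4.2428884 m = 4.2428884 / 0.01 = 424.28884 cm ≈ 424.3 cm (4 s.f.). Final answer: 424.3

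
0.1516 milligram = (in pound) 3.342e-07. Check: 1 milligram = 1e-06 kg, so 0.1516 milligram = 0.1516 * 1e-06 = 1.516e-07 kg. 1 pound = 0.45359237 kg, so 1.516e-07 kg = 1.516e-07 / 0.45359237 = 3.3422079e-07 pound ≈ 3.342e-07 pound (4 s.f.).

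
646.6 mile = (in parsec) 1 mile = 1609.344 m, so 646.6 mile = 646.6 * 1609.344 = 1040601.8 m. 1 parsec = 3.0856776e+16 m, so 1040601.8 m = 1040601.8 / 3.0856776e+16 = 3.3723609e-11 parsec ≈ 3.372e-11 parsec (4 s.f.). Final answer: 3.372e-11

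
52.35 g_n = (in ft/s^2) 1684. Check: 1 g_n = 9.80665 m/s^2, so 52.35 g_n = 52.35 * 9.80665 = 513.37813 m/s^2. 1 ft/s^2 = 0.3048 m/s^2, so 513.37813 m/s^2 = 513.37813 / 0.3048 = 1684.3114 ft/s^2 ≈ 1684 ft/s^2 (4 s.f.).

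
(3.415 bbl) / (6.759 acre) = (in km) 1 bbl = 0.15898729 m^3, so 3.415 bbl = 3.415 * 0.15898729 = 0.54294161 m^3. 1 acre = 4046.8564 m^2, so 6.759 acre = 6.759 * 4046.8564 = 27352.703 m^2. Combine: 0.54294161 m^3 / 27352.703 m^2 = 1.9849651e-05 m. 1 km = 1000 m, so 1.9849651e-05 m = 1.9849651e-05 / 1000 = 1.9849651e-08 km ≈ 1.985e-08 km (4 s.f.). Final answer: 1.985e-08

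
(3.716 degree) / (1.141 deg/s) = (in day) 1 degree = 0.017453293 rad, so 3.716 degree = 3.716 * 0.017453293 = 0.064856435 rad. 1 deg/s = 0.017453293 rad/s, so 1.141 deg/s = 1.141 * 0.017453293 = 0.019914207 rad/s. Combine: 0.064856435 rad / 0.019914207 rad/s = 3.2567923 s. 1 day = 86400 s, so 3.2567923 s = 3.2567923 / 86400 = 3.7694355e-05 day ≈ 3.769e-05 day (4 s.f.). Final answer: 3.769e-05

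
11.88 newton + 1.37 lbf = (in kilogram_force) 1.833. Check: 11.88 newton = 11.88 N. 1 lbf = 4.4482216 N, so 1.37 lbf = 1.37 * 4.4482216 = 6.0940636 N. Sum: 11.88 + 6.0940636 = 17.974064 N. 1 kilogram_force = 9.80665 N, so 17.974064 N = 17.974064 / 9.80665 = 1.8328444 kilogram_force ≈ 1.833 kilogram_force (4 s.f.).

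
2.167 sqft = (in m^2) 0.2013. Check: 1 sqft = 0.09290304 m^2, so 2.167 sqft = 2.167 * 0.09290304 = 0.20132089 m^2. Result: 0.20132089 m^2 ≈ 0.2013 m^2 (4 s.f.).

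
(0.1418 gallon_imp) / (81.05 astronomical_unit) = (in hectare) 5.317e-21. Check: 1 gallon_imp = 0.00454609 m^3, so 0.1418 gallon_imp = 0.1418 * 0.00454609 = 0.00064463556 m^3. 1 astronomical_unit = 1.4959787e+11 m, so 81.05 astronomical_unit = 81.05 * 1.4959787e+11 = 1.2124907e+13 m. Combine: 0.00064463556 m^3 / 1.2124907e+13 m = 5.3166225e-17 m^2. 1 hectare = 10000 m^2, so 5.3166225e-17 m^2 = 5.3166225e-17 / 10000 = 5.3166225e-21 hectare ≈ 5.317e-21 hectare (4 s.f.).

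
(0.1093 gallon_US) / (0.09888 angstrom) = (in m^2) 1 gallon_US = 0.0037854118 m^3, so 0.1093 gallon_US = 0.1093 * 0.0037854118 = 0.00041374551 m^3. 1 angstrom = 1e-10 m, so 0.09888 angstrom = 0.09888 * 1e-10 = 9.888e-12 m. Combine: 0.00041374551 m^3 / 9.888e-12 m = 41843195 m^2. Result: 41843195 m^2 ≈ 4.184e+07 m^2 (4 s.f.). Final answer: 4.184e+07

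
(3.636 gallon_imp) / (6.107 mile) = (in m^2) 1 gallon_imp = 0.00454609 m^3, so 3.636 gallon_imp = 3.636 * 0.00454609 = 0.016529583 m^3. 1 mile = 1609.344 m, so 6.107 mile = 6.107 * 1609.344 = 9828.2638 m. Combine: 0.016529583 m^3 / 9828.2638 m = 1.6818416e-06 m^2. Result: 1.6818416e-06 m^2 ≈ 1.682e-06 m^2 (4 s.f.). Final answer: 1.682e-06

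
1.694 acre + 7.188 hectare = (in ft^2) 1 acre = 4046.8564 m^2, so 1.694 acre = 1.694 * 4046.8564 = 6855.3748 m^2. 1 hectare = 10000 m^2, so 7.188 hectare = 7.188 * 10000 = 71880 m^2. Sum: 6855.3748 + 71880 = 78735.375 m^2. 1 ft^2 = 0.09290304 m^2, so 78735.375 m^2 = 78735.375 / 0.09290304 = 847500.52 ft^2 ≈ 8.475e+05 ft^2 (4 s.f.). Final answer: 8.475e+05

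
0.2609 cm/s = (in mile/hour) 1 cm/s = 0.01 m/s, so 0.2609 cm/s = 0.2609 * 0.01 = 0.002609 m/s. 1 mile/hour = 0.44704 m/s, so 0.002609 m/s = 0.002609 / 0.44704 = 0.0058361668 mile/hour ≈ 0.005836 mile/hour (4 s.f.). Final answer: 0.005836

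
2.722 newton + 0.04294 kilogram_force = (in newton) 3.143. Check: 2.722 newton = 2.722 N. 1 kilogram_force = 9.80665 N, so 0.04294 kilogram_force = 0.04294 * 9.80665 = 0.42109755 N. Sum: 2.722 + 0.42109755 = 3.1430976 N. 3.1430976 N = 3.1430976 newton ≈ 3.143 newton (4 s.f.).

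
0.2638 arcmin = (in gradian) 0.004885. Check: 1 arcmin = 0.00029088821 rad, so 0.2638 arcmin = 0.2638 * 0.00029088821 = 7.6736309e-05 rad. 1 gradian = 0.015707963 rad, so 7.6736309e-05 rad = 7.6736309e-05 / 0.015707963 = 0.0048851852 gradian ≈ 0.004885 gradian (4 s.f.).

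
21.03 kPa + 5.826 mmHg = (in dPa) 2.181e+05. Check: 1 kPa = 1000 Pa, so 21.03 kPa = 21.03 * 1000 = 21030 Pa. 1 mmHg = 133.32237 Pa, so 5.826 mmHg = 5.826 * 133.32237 = 776.73612 Pa. Sum: 21030 + 776.73612 = 21806.736 Pa. 1 dPa = 0.1 Pa, so 21806.736 Pa = 21806.736 / 0.1 = 218067.36 dPa ≈ 2.181e+05 dPa (4 s.f.).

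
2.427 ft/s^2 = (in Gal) 73.97. Check: 1 ft/s^2 = 0.3048 m/s^2, so 2.427 ft/s^2 = 2.427 * 0.3048 = 0.7397496 m/s^2. 1 Gal = 0.01 m/s^2, so 0.7397496 m/s^2 = 0.7397496 / 0.01 = 73.97496 Gal ≈ 73.97 Gal (4 s.f.).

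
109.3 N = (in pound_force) 24.57. Check: 1 pound_force = 4.4482216 N, so 109.3 N = 109.3 / 4.4482216 = 24.571617 pound_force ≈ 24.57 pound_force (4 s.f.).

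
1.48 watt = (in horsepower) 1.48 watt = 1.48 W. 1 horsepower = 745.69987 W, so 1.48 W = 1.48 / 745.69987 = 0.0019847127 horsepower ≈ 0.001985 horsepower (4 s.f.). Final answer: 0.001985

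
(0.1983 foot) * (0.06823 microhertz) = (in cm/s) 1 foot = 0.3048 m, so 0.1983 foot = 0.1983 * 0.3048 = 0.06044184 m. 1 microhertz = 1e-06 Hz, so 0.06823 microhertz = 0.06823 * 1e-06 = 6.823e-08 Hz. Combine: 0.06044184 m * 6.823e-08 Hz = 4.1239467e-09 m/s. 1 cm/s = 0.01 m/s, so 4.1239467e-09 m/s = 4.1239467e-09 / 0.01 = 4.1239467e-07 cm/s ≈ 4.124e-07 cm/s (4 s.f.). Final answer: 4.124e-07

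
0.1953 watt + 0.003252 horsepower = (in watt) 2.62. Check: 0.1953 watt = 0.1953 W. 1 horsepower = 745.69987 W, so 0.003252 horsepower = 0.003252 * 745.69987 = 2.425016 W. Sum: 0.1953 + 2.425016 = 2.620316 W. 2.620316 W = 2.620316 watt ≈ 2.62 watt (4 s.f.).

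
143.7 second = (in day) 0.001663. Check: 143.7 second = 143.7 s. 1 day = 86400 s, so 143.7 s = 143.7 / 86400 = 0.0016631944 day ≈ 0.001663 day (4 s.f.).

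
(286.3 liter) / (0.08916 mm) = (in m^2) 1 liter = 0.001 m^3, so 286.3 liter = 286.3 * 0.001 = 0.2863 m^3. 1 mm = 0.001 m, so 0.08916 mm = 0.08916 * 0.001 = 8.916e-05 m. Combine: 0.2863 m^3 / 8.916e-05 m = 3211.0812 m^2. Result: 3211.0812 m^2 ≈ 3211 m^2 (4 s.f.). Final answer: 3211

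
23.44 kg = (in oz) 826.8. Check: 1 oz = 0.028349523 kg, so 23.44 kg = 23.44 / 0.028349523 = 826.82167 oz ≈ 826.8 oz (4 s.f.).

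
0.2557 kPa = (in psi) 1 kPa = 1000 Pa, so 0.2557 kPa = 0.2557 * 1000 = 255.7 Pa. 1 psi = 6894.7573 Pa, so 255.7 Pa = 255.7 / 6894.7573 = 0.03708615 psi ≈ 0.03709 psi (4 s.f.). Final answer: 0.03709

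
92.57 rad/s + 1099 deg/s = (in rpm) 1067. Check: 92.57 rad/s is already in rad/s. 1 deg/s = 0.017453293 rad/s, so 1099 deg/s = 1099 * 0.017453293 = 19.181168 rad/s. Sum: 92.57 + 19.181168 = 111.75117 rad/s. 1 rpm = 0.10471976 rad/s, so 111.75117 rad/s = 111.75117 / 0.10471976 = 1067.1451 rpm ≈ 1067 rpm (4 s.f.).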